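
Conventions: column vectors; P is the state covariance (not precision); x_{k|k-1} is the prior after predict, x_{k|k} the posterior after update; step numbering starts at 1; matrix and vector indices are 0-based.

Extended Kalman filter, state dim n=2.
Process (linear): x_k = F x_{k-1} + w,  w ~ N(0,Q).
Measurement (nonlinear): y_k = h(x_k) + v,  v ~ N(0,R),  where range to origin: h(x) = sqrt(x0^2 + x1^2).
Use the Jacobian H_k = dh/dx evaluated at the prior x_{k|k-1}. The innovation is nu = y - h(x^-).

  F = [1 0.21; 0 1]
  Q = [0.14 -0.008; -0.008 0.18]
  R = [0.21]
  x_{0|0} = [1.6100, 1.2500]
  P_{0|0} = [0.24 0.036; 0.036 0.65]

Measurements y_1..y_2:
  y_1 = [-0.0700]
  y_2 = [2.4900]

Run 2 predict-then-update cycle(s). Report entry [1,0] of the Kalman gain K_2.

step 1: x^-=[1.8725, 1.2500]  P^-=[0.4238 0.1645; 0.1645 0.8300]  H_jac=[0.8317 0.5552]  S=[0.9109]  K=[0.4872; 0.6561]  nu=[-2.3214]  x^+=[0.7415, -0.2730]  P^+=[0.2076 -0.1267; -0.1267 0.4379]
step 2: x^-=[0.6842, -0.2730]  P^-=[0.3137 -0.0427; -0.0427 0.6179]  H_jac=[0.9288 -0.3706]  S=[0.5949]  K=[0.5164; -0.4516]  nu=[1.7533]  x^+=[1.5896, -1.0649]  P^+=[0.1551 0.0960; 0.0960 0.4966]

K[1,0] = -0.4516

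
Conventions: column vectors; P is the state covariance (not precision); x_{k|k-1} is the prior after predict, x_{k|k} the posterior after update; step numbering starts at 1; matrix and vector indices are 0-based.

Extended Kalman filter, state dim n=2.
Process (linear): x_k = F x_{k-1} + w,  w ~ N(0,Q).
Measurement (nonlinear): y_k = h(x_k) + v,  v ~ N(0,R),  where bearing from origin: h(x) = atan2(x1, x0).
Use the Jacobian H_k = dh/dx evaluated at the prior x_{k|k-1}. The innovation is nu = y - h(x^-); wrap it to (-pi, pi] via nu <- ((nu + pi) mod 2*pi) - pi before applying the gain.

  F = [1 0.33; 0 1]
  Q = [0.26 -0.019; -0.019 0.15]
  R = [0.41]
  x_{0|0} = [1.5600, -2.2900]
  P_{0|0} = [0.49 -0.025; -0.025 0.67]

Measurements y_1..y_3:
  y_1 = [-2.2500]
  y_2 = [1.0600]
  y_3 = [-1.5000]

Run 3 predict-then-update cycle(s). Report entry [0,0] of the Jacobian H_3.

H_jac[0,0] = 0.3969

step 1: x^-=[0.8043, -2.2900]  P^-=[0.8065 0.1771; 0.1771 0.8200]  H_jac=[0.3887 0.1365]  S=[0.5659]  K=[0.5967; 0.3195]  nu=[-1.0170]  x^+=[0.1975, -2.6149]  P^+=[0.6050 0.0692; 0.0692 0.7622]
step 2: x^-=[-0.6654, -2.6149]  P^-=[0.9937 0.3018; 0.3018 0.9122]  H_jac=[0.3592 -0.0914]  S=[0.5260]  K=[0.6261; 0.0475]  nu=[2.8800]  x^+=[1.1377, -2.4779]  P^+=[0.7875 0.2861; 0.2861 0.9111]
step 3: x^-=[0.3200, -2.4779]  P^-=[1.3355 0.5678; 0.5678 1.0611]  H_jac=[0.3969 0.0513]  S=[0.6463]  K=[0.8653; 0.4328]  nu=[-0.0576]  x^+=[0.2701, -2.5029]  P^+=[0.8517 0.3257; 0.3257 0.9400]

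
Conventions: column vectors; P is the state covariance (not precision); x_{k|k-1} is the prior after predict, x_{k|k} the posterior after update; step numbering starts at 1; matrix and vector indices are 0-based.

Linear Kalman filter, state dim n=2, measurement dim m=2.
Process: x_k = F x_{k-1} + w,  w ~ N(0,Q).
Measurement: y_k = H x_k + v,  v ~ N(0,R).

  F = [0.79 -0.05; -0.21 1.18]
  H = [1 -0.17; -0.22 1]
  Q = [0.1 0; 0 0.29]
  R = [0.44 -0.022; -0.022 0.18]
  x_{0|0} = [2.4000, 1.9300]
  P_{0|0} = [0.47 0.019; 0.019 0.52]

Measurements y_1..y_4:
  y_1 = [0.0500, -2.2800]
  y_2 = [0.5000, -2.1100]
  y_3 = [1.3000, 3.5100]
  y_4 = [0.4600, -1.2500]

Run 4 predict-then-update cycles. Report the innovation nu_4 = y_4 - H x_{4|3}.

innov = [0.3973, -3.3345]

step 1: x^-=[1.7995, 1.7734]  P^-=[0.3931 -0.0907; -0.0907 1.0254]  S=[0.8936 -0.3769; -0.3769 1.2643]  K=[0.4553 -0.0044; 0.0596 0.8446]  nu=[-1.4480, -3.6575]  x^+=[1.1564, -1.4020]  P^+=[0.2063 0.0346; 0.0346 0.1583]
step 2: x^-=[0.9836, -1.8972]  P^-=[0.2264 -0.0110; -0.0110 0.5024]  S=[0.6847 -0.1686; -0.1686 0.6982]  K=[0.3317 -0.0070; 0.0396 0.7326]  nu=[-0.8062, 0.0036]  x^+=[0.7162, -1.9265]  P^+=[0.1503 0.0245; 0.0245 0.1364]
step 3: x^-=[0.6621, -2.4237]  P^-=[0.1922 -0.0099; -0.0099 0.4744]  S=[0.6493 -0.1552; -0.1552 0.6680]  K=[0.2964 -0.0092; 0.0329 0.7210]  nu=[0.2258, 6.0794]  x^+=[0.6730, 1.9671]  P^+=[0.1342 0.0214; 0.0214 0.1338]
step 4: x^-=[0.4333, 2.1798]  P^-=[0.1824 -0.0100; -0.0100 0.4716]  S=[0.6395 -0.1527; -0.1527 0.6648]  K=[0.2856 -0.0099; 0.0308 0.7197]  nu=[0.3973, -3.3345]  x^+=[0.5796, -0.2079]  P^+=[0.1293 0.0204; 0.0204 0.1334]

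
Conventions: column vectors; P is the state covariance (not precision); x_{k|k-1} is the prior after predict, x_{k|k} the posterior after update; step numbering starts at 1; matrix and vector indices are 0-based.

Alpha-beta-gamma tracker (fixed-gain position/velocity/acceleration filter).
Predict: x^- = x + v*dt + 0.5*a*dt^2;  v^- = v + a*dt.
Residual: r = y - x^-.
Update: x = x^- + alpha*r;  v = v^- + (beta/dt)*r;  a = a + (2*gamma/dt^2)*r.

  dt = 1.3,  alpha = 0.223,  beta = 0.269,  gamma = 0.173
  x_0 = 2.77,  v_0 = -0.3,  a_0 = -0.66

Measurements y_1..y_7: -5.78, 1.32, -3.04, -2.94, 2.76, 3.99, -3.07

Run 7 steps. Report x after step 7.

x_post = 17.8177

step 1: x_pred=1.8223  r=-7.6023  x^+=0.1270  v^+=-2.7311  a^+=-2.2164
step 2: x_pred=-5.2963  r=6.6163  x^+=-3.8209  v^+=-4.2434  a^+=-0.8619
step 3: x_pred=-10.0656  r=7.0256  x^+=-8.4989  v^+=-3.9101  a^+=0.5765
step 4: x_pred=-13.0948  r=10.1548  x^+=-10.8303  v^+=-1.0593  a^+=2.6555
step 5: x_pred=-9.9635  r=12.7235  x^+=-7.1262  v^+=5.0257  a^+=5.2605
step 6: x_pred=3.8523  r=0.1377  x^+=3.8830  v^+=11.8928  a^+=5.2887
step 7: x_pred=23.8125  r=-26.8825  x^+=17.8177  v^+=13.2054  a^+=-0.2151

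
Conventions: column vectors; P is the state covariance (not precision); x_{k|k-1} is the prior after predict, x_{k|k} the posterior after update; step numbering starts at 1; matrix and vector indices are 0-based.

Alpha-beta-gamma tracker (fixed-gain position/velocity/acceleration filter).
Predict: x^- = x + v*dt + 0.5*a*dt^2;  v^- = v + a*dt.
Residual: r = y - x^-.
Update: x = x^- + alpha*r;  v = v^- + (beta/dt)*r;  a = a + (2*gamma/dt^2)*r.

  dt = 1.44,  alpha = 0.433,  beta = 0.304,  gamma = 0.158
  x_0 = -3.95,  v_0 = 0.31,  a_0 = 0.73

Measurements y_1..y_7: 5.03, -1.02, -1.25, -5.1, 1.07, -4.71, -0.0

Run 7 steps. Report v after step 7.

v_post = -5.0008

step 1: x_pred=-2.7467  r=7.7767  x^+=0.6206  v^+=3.0030  a^+=1.9151
step 2: x_pred=6.9304  r=-7.9504  x^+=3.4879  v^+=4.0823  a^+=0.7035
step 3: x_pred=10.0958  r=-11.3458  x^+=5.1831  v^+=2.7001  a^+=-1.0255
step 4: x_pred=8.0081  r=-13.1081  x^+=2.3323  v^+=-1.5438  a^+=-3.0230
step 5: x_pred=-3.0251  r=4.0951  x^+=-1.2519  v^+=-5.0325  a^+=-2.3990
step 6: x_pred=-10.9859  r=6.2759  x^+=-8.2685  v^+=-7.1621  a^+=-1.4426
step 7: x_pred=-20.0775  r=20.0775  x^+=-11.3840  v^+=-5.0008  a^+=1.6171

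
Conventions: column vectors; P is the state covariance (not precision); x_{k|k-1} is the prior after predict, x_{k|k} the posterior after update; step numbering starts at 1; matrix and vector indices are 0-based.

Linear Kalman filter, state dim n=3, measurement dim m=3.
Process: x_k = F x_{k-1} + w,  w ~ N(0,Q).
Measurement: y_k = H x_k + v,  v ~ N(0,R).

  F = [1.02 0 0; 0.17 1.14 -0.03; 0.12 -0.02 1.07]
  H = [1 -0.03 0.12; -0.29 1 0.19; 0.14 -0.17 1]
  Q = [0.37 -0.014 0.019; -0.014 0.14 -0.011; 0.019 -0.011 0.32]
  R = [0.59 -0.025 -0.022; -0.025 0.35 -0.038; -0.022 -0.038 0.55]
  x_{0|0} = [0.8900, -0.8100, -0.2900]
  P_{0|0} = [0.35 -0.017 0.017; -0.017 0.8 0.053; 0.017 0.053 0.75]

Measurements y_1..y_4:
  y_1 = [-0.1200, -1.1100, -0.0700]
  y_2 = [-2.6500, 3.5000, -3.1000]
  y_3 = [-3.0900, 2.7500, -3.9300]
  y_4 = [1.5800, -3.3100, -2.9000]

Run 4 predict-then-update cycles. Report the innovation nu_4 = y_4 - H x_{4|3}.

step 1: x^-=[0.9078, -0.7634, -0.1873]  P^-=[0.7341 0.0264 0.0807; 0.0264 1.1801 0.0193; 0.0807 0.0193 1.1862]  S=[1.3599 -0.2049 0.3057; -0.2049 1.6178 -0.0407; 0.3057 -0.0407 1.7995]  K=[0.5392 -0.0373 0.0071; 0.1301 0.7408 -0.1041; 0.0390 0.1583 0.6606]  nu=[-1.0282, -0.0478, -0.1396]  x^+=[0.3542, -0.9180, -0.3271]  P^+=[0.3259 0.0752 -0.0394; 0.0752 0.2912 -0.0493; -0.0394 -0.0493 0.3536]
step 2: x^-=[0.3613, -0.9765, -0.2892]  P^-=[0.7090 0.1311 0.0144; 0.1311 0.5610 -0.0795; 0.0144 -0.0795 0.7213]  S=[1.3061 -0.1056 0.1624; -0.1056 0.8889 -0.0810; 0.1624 -0.0810 1.3262]  K=[0.5396 -0.0165 0.0018; 0.1394 0.5789 -0.0997; 0.0186 0.1133 0.5602]  nu=[-3.0059, 4.6362, -3.0274]  x^+=[-1.3425, 1.5902, -1.5156]  P^+=[0.3263 0.0832 -0.0418; 0.0832 0.2368 -0.0513; -0.0418 -0.0513 0.3005]
step 3: x^-=[-1.3693, 1.6301, -1.8146]  P^-=[0.7094 0.1406 0.0116; 0.1406 0.4936 -0.0784; 0.0116 -0.0784 0.6599]  S=[1.3043 -0.0958 0.1503; -0.0958 0.8145 -0.0776; 0.1503 -0.0776 1.2613]  K=[0.5403 -0.0133 0.0038; 0.1404 0.5451 -0.0962; 0.0171 0.1070 0.5396]  nu=[-1.4540, 1.0676, -1.6466]  x^+=[-2.1754, 2.1663, -2.6137]  P^+=[0.3265 0.0841 -0.0407; 0.0841 0.2249 -0.0503; -0.0407 -0.0503 0.2895]
step 4: x^-=[-2.2190, 2.1782, -3.1011]  P^-=[0.7096 0.1416 0.0128; 0.1416 0.4784 -0.0762; 0.0128 -0.0762 0.6475]  S=[1.3045 -0.0942 0.1497; -0.0942 0.7989 -0.0754; 0.1497 -0.0754 1.2480]  K=[0.5404 -0.0130 0.0050; 0.1402 0.5368 -0.0947; 0.0174 0.1065 0.5350]  nu=[4.2364, -5.5425, 0.8820]  x^+=[0.1471, -0.2868, -3.1458]  P^+=[0.3264 0.0840 -0.0401; 0.0840 0.2218 -0.0496; -0.0401 -0.0496 0.2870]

innov = [4.2364, -5.5425, 0.8820]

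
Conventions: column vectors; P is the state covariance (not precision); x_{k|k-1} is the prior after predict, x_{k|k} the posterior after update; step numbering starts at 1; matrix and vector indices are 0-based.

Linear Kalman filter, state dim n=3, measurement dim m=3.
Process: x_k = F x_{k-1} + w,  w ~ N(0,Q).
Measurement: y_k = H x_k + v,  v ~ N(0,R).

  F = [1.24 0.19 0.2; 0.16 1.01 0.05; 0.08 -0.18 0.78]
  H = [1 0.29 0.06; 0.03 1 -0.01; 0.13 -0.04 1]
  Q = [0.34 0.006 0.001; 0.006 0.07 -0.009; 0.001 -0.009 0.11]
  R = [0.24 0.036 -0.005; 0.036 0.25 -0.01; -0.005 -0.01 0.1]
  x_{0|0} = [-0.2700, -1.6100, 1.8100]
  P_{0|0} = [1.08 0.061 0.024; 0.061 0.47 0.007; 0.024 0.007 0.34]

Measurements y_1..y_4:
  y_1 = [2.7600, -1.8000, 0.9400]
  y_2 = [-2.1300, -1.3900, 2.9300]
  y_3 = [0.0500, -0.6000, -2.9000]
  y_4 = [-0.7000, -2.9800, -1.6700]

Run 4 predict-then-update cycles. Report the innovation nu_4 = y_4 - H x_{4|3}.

step 1: x^-=[-0.2787, -1.5788, 1.6800]  P^-=[2.0724 0.3959 0.1568; 0.3959 0.5988 -0.0556; 0.1568 -0.0556 0.3383]  S=[2.6104 0.6664 0.4189; 0.6664 0.8754 -0.0294; 0.4189 -0.0294 0.5154]  K=[0.8605 -0.1306 0.0895; 0.0623 0.6485 -0.0682; -0.0613 0.0099 0.7506]  nu=[3.3958, -0.1960, -0.7669]  x^+=[2.6002, -1.4422, 0.8942]  P^+=[0.2052 -0.0089 -0.0211; -0.0089 0.1652 -0.0058; -0.0211 -0.0058 0.0778]
step 2: x^-=[3.1291, -0.9959, 1.1651]  P^-=[0.6495 0.0645 0.0083; 0.0645 0.2402 -0.0411; 0.0083 -0.0411 0.1633]  S=[0.9473 0.1877 0.0829; 0.1877 0.4955 -0.0513; 0.0829 -0.0513 0.2794]  K=[0.7160 -0.0922 0.0935; 0.0552 0.4600 -0.0834; -0.0454 -0.0058 0.6065]  nu=[-5.0402, -0.4763, 1.3183]  x^+=[-0.3127, -1.6032, 2.1960]  P^+=[0.1700 -0.0035 -0.0155; -0.0035 0.1178 -0.0081; -0.0155 -0.0081 0.0626]
step 3: x^-=[-0.2531, -1.5594, 1.9764]  P^-=[0.5982 0.0554 0.0081; 0.0554 0.1925 -0.0343; 0.0081 -0.0343 0.1534]  S=[0.8868 0.1635 0.0780; 0.1635 0.4471 -0.0438; 0.0780 -0.0438 0.2681]  K=[0.7001 -0.0830 0.0950; 0.0549 0.4073 -0.0791; -0.0427 -0.0058 0.5927]  nu=[0.6368, 0.9868, -4.9059]  x^+=[-0.3552, -0.7346, -0.9644]  P^+=[0.1659 -0.0016 -0.0148; -0.0016 0.1046 -0.0079; -0.0148 -0.0079 0.0612]
step 4: x^-=[-0.7729, -0.8470, -0.6484]  P^-=[0.5926 0.0545 0.0083; 0.0545 0.1795 -0.0316; 0.0083 -0.0316 0.1521]  S=[0.8798 0.1588 0.0783; 0.1588 0.4340 -0.0408; 0.0783 -0.0408 0.2665]  K=[0.6982 -0.0803 0.0948; 0.0551 0.3909 -0.0754; -0.0423 -0.0048 0.5911]  nu=[0.3575, -2.1163, -0.9550]  x^+=[-0.4439, -1.5826, -1.2179]  P^+=[0.1654 -0.0010 -0.0147; -0.0010 0.1004 -0.0076; -0.0147 -0.0076 0.0610]

innov = [0.3575, -2.1163, -0.9550]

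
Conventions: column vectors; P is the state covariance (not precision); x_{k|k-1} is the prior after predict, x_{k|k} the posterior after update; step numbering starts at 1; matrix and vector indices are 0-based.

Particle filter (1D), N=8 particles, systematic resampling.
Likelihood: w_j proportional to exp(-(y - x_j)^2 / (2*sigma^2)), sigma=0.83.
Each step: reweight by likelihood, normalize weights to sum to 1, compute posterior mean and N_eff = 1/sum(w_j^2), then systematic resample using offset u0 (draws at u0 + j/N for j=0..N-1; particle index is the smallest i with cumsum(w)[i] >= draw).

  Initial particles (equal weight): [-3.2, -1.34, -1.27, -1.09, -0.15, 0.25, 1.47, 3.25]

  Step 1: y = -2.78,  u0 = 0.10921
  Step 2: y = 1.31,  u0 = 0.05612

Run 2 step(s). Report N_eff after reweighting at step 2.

step 1: w=[0.6167, 0.1556, 0.1340, 0.0882, 0.0046, 0.0009, 0.0000, 0.0000]  mean=-2.4487  Neff=2.3240  idx=[0, 0, 0, 0, 0, 1, 2, 3]
step 2: w=[0.0000, 0.0000, 0.0000, 0.0000, 0.0000, 0.2081, 0.2715, 0.5203]  mean=-1.1910  Neff=2.5789  idx=[5, 5, 6, 6, 7, 7, 7, 7]

N_eff = 2.5789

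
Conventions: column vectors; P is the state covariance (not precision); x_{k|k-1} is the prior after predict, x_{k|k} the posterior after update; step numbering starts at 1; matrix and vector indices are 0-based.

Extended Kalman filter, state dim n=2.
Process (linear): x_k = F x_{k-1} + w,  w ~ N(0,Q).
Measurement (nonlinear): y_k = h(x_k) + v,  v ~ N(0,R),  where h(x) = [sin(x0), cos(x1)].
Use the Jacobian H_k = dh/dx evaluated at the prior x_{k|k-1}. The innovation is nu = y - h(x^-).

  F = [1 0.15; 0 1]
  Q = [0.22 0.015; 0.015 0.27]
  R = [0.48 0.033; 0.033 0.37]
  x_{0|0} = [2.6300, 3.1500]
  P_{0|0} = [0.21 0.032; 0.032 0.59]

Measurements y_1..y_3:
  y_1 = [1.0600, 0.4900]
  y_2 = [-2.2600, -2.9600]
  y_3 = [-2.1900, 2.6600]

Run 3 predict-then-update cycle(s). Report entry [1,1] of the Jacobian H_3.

step 1: x^-=[3.1025, 3.1500]  P^-=[0.4529 0.1355; 0.1355 0.8600]  H_jac=[-0.9992 0.0000; 0.0000 0.0084]  S=[0.9322 0.0319; 0.0319 0.3701]  K=[-0.4870 0.0450; -0.1463 0.0321]  nu=[1.0209, 1.4900]  x^+=[2.6724, 3.0485]  P^+=[0.2324 0.0692; 0.0692 0.8400]
step 2: x^-=[3.1297, 3.0485]  P^-=[0.4921 0.2102; 0.2102 1.1100]  H_jac=[-0.9999 0.0000; 0.0000 -0.0930]  S=[0.9720 0.0525; 0.0525 0.3796]  K=[-0.5072 0.0187; -0.2031 -0.2438]  nu=[-2.2719, -1.9643]  x^+=[4.2453, 3.9887]  P^+=[0.2429 0.1055; 0.1055 1.0421]
step 3: x^-=[4.8436, 3.9887]  P^-=[0.5180 0.2768; 0.2768 1.3121]  H_jac=[0.1309 0.0000; 0.0000 0.7494]  S=[0.4889 0.0601; 0.0601 1.1068]  K=[0.1164 0.1811; -0.0354 0.8903]  nu=[-1.1986, 3.3221]  x^+=[5.3058, 6.9888]  P^+=[0.4725 0.0945; 0.0945 0.4380]

H_jac[1,1] = 0.7494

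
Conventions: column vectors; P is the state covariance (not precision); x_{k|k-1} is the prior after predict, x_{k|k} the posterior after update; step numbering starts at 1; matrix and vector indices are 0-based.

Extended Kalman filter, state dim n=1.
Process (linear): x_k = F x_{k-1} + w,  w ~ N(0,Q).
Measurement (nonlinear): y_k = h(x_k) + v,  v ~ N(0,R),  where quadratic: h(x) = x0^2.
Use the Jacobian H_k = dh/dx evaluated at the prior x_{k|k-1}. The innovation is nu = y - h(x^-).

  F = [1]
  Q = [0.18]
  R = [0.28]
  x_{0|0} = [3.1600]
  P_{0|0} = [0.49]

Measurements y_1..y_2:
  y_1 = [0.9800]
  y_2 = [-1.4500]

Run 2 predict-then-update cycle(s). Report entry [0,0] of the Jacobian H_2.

H_jac[0,0] = 3.4996

step 1: x^-=[3.1600]  P^-=[0.6700]  H_jac=[6.3200]  S=[27.0414]  K=[0.1566]  nu=[-9.0056]  x^+=[1.7498]  P^+=[0.0069]
step 2: x^-=[1.7498]  P^-=[0.1869]  H_jac=[3.4996]  S=[2.5695]  K=[0.2546]  nu=[-4.5119]  x^+=[0.6011]  P^+=[0.0204]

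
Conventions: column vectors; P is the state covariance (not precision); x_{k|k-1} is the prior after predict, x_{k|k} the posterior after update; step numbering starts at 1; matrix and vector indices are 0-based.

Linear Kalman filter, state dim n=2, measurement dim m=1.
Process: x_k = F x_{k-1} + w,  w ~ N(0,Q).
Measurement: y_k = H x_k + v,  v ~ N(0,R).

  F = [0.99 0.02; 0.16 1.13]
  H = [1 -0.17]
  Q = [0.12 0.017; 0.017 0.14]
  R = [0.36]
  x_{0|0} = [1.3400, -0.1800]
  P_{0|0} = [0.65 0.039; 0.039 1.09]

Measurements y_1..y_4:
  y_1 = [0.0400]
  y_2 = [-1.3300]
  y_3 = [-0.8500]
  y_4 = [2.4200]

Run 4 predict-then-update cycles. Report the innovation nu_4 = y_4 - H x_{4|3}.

innov = [3.0020]

step 1: x^-=[1.3230, 0.0110]  P^-=[0.7590 0.1883; 0.1883 1.5626]  S=[1.1002]  K=[0.6608; -0.0703]  nu=[-1.2811]  x^+=[0.4764, 0.1010]  P^+=[0.2786 0.2394; 0.2394 1.5571]
step 2: x^-=[0.4736, 0.1904]  P^-=[0.4032 0.3649; 0.3649 2.2220]  S=[0.7033]  K=[0.4850; -0.0182]  nu=[-1.7713]  x^+=[-0.3855, 0.2226]  P^+=[0.2377 0.3711; 0.3711 2.2218]
step 3: x^-=[-0.3772, 0.1899]  P^-=[0.3686 0.5213; 0.5213 3.1173]  S=[0.6414]  K=[0.4364; -0.0135]  nu=[-0.4405]  x^+=[-0.5695, 0.1958]  P^+=[0.2464 0.5250; 0.5250 3.1172]
step 4: x^-=[-0.5598, 0.1302]  P^-=[0.3835 0.7155; 0.7155 4.3165]  S=[0.6250]  K=[0.4190; -0.0292]  nu=[3.0020]  x^+=[0.6980, 0.0424]  P^+=[0.2738 0.7232; 0.7232 4.3159]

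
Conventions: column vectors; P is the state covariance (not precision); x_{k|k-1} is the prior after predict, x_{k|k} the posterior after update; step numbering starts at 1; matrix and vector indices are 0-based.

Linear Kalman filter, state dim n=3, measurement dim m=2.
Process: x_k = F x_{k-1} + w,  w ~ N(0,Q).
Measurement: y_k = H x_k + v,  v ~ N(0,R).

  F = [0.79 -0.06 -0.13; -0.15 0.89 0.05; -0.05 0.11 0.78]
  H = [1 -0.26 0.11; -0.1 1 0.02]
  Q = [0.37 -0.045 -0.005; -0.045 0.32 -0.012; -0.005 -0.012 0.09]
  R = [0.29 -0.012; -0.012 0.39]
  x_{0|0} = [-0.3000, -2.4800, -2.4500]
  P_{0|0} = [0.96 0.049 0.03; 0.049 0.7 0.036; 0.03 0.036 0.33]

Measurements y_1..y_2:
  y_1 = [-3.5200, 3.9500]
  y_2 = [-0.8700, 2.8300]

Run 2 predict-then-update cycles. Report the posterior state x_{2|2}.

x_post = [-0.7552, 2.3435, -0.9607]

step 1: x^-=[0.2303, -2.2847, -2.1688]  P^-=[0.9670 -0.1659 -0.0601; -0.1659 0.8866 0.0952; -0.0601 0.0952 0.3049]  S=[1.3882 -0.4993; -0.4993 1.3236]  K=[0.7534 0.0849; -0.0371 0.6698; -0.0090 0.0777]  nu=[-4.1058, 6.3011]  x^+=[-2.3280, 2.0881, -1.6422]  P^+=[0.2333 0.0480 -0.0306; 0.0480 0.2660 0.0214; -0.0306 0.0214 0.2961]
step 2: x^-=[-1.7509, 2.1255, -0.9349]  P^-=[0.5236 -0.0589 -0.0620; -0.0589 0.5263 0.0431; -0.0620 0.0431 0.2795]  S=[0.8671 -0.2571; -0.2571 0.9354]  K=[0.6293 0.0526; -0.0559 0.5545; -0.0344 0.0492]  nu=[1.5364, 0.5481]  x^+=[-0.7552, 2.3435, -0.9607]  P^+=[0.1947 0.0332 -0.0382; 0.0332 0.2200 0.0103; -0.0382 0.0103 0.2753]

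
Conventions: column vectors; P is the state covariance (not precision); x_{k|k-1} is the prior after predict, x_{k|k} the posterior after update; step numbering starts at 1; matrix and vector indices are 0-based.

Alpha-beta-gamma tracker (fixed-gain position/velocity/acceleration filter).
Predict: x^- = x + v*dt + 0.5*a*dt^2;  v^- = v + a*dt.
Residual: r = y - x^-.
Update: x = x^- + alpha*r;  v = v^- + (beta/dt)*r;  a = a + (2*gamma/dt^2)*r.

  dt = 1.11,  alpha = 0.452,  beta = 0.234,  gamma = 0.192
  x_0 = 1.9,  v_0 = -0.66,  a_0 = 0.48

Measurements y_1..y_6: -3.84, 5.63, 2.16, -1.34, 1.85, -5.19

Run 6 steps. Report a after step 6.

a_post = -3.6629

step 1: x_pred=1.4631  r=-5.3031  x^+=-0.9339  v^+=-1.2452  a^+=-1.1728
step 2: x_pred=-3.0385  r=8.6685  x^+=0.8797  v^+=-0.7195  a^+=1.5289
step 3: x_pred=1.0228  r=1.1372  x^+=1.5368  v^+=1.2172  a^+=1.8833
step 4: x_pred=4.0482  r=-5.3882  x^+=1.6127  v^+=2.1718  a^+=0.2040
step 5: x_pred=4.1491  r=-2.2991  x^+=3.1099  v^+=1.9136  a^+=-0.5126
step 6: x_pred=4.9182  r=-10.1082  x^+=0.3493  v^+=-0.7863  a^+=-3.6629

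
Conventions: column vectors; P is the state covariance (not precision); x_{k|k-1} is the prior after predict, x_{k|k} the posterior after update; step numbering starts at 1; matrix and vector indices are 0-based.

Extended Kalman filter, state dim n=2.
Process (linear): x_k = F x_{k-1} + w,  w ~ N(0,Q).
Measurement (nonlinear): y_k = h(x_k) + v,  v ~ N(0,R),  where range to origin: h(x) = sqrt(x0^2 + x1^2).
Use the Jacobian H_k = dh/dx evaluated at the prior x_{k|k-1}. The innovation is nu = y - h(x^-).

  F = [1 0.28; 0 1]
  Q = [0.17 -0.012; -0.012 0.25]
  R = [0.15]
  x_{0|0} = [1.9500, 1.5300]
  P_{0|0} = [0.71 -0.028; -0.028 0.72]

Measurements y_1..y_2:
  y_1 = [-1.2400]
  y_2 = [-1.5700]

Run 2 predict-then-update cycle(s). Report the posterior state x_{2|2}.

x_post = [-0.0120, 1.3887]

step 1: x^-=[2.3784, 1.5300]  P^-=[0.9208 0.1616; 0.1616 0.9700]  H_jac=[0.8410 0.5410]  S=[1.2322]  K=[0.6994; 0.5362]  nu=[-4.0680]  x^+=[-0.4667, -0.6512]  P^+=[0.3180 -0.3005; -0.3005 0.6158]
step 2: x^-=[-0.6490, -0.6512]  P^-=[0.3680 -0.1401; -0.1401 0.8658]  H_jac=[-0.7059 -0.7083]  S=[0.6276]  K=[-0.2559; -0.8194]  nu=[-2.4894]  x^+=[-0.0120, 1.3887]  P^+=[0.3269 -0.2717; -0.2717 0.4443]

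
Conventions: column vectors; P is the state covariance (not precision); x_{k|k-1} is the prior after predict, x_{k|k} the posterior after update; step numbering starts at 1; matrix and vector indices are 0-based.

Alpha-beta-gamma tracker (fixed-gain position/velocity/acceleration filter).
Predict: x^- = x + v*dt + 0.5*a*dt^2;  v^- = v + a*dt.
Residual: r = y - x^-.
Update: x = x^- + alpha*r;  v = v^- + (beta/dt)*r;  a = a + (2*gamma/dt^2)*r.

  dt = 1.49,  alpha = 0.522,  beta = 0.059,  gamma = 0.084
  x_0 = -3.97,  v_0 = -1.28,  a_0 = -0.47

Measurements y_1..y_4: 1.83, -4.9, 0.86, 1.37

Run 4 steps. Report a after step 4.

a_post = 1.0502

step 1: x_pred=-6.3989  r=8.2289  x^+=-2.1034  v^+=-1.6545  a^+=0.1527
step 2: x_pred=-4.3991  r=-0.5009  x^+=-4.6606  v^+=-1.4468  a^+=0.1148
step 3: x_pred=-6.6888  r=7.5488  x^+=-2.7483  v^+=-0.9768  a^+=0.6860
step 4: x_pred=-3.4423  r=4.8123  x^+=-0.9303  v^+=0.2359  a^+=1.0502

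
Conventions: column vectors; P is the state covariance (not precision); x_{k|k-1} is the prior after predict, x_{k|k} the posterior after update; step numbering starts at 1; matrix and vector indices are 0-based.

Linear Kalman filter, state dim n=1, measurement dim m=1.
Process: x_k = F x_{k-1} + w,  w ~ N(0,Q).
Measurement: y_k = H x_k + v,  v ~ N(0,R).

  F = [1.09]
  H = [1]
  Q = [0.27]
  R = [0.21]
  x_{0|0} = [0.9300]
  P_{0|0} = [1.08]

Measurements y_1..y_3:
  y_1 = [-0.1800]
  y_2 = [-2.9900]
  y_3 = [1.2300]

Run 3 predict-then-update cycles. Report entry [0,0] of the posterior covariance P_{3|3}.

P_post[0,0] = 0.1426

step 1: x^-=[1.0137]  P^-=[1.5531]  S=[1.7631]  K=[0.8809]  nu=[-1.1937]  x^+=[-0.0378]  P^+=[0.1850]
step 2: x^-=[-0.0412]  P^-=[0.4898]  S=[0.6998]  K=[0.6999]  nu=[-2.9488]  x^+=[-2.1051]  P^+=[0.1470]
step 3: x^-=[-2.2946]  P^-=[0.4446]  S=[0.6546]  K=[0.6792]  nu=[3.5246]  x^+=[0.0993]  P^+=[0.1426]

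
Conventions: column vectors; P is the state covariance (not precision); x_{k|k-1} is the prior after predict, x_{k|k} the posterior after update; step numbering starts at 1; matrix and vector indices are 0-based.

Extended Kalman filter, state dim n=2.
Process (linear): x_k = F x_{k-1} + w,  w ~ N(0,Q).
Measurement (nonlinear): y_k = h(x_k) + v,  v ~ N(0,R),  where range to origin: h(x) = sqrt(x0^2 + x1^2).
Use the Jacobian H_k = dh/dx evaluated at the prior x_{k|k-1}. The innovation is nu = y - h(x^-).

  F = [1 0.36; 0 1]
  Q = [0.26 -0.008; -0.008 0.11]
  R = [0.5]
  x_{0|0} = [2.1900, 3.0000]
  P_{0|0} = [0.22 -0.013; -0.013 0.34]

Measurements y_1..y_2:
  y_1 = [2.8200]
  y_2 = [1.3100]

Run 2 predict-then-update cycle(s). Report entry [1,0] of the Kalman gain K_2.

K[1,0] = 0.2647

step 1: x^-=[3.2700, 3.0000]  P^-=[0.5147 0.1014; 0.1014 0.4500]  H_jac=[0.7369 0.6760]  S=[1.0862]  K=[0.4123; 0.3489]  nu=[-1.6177]  x^+=[2.6030, 2.4356]  P^+=[0.3301 -0.0548; -0.0548 0.3178]
step 2: x^-=[3.4799, 2.4356]  P^-=[0.5918 0.0516; 0.0516 0.4278]  H_jac=[0.8193 0.5734]  S=[1.0863]  K=[0.4735; 0.2647]  nu=[-2.9376]  x^+=[2.0889, 1.6580]  P^+=[0.3482 -0.0846; -0.0846 0.3517]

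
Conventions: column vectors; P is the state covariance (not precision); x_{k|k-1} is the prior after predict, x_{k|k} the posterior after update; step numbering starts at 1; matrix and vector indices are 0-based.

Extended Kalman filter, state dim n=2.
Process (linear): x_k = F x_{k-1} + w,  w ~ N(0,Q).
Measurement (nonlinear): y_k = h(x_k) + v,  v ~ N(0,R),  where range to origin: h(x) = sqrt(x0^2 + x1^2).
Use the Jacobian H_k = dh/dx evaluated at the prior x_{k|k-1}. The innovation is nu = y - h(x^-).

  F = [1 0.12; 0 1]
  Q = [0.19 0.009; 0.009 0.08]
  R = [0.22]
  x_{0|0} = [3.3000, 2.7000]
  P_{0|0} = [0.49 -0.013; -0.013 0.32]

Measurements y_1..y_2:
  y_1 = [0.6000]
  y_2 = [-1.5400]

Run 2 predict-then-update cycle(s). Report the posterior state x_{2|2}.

x_post = [-0.1280, -0.1098]

step 1: x^-=[3.6240, 2.7000]  P^-=[0.6815 0.0344; 0.0344 0.4000]  H_jac=[0.8019 0.5974]  S=[0.8340]  K=[0.6799; 0.3196]  nu=[-3.9192]  x^+=[0.9592, 1.4473]  P^+=[0.2959 -0.1468; -0.1468 0.3148]
step 2: x^-=[1.1329, 1.4473]  P^-=[0.4552 -0.1001; -0.1001 0.3948]  H_jac=[0.6164 0.7874]  S=[0.5406]  K=[0.3733; 0.4610]  nu=[-3.3780]  x^+=[-0.1280, -0.1098]  P^+=[0.3799 -0.1931; -0.1931 0.2799]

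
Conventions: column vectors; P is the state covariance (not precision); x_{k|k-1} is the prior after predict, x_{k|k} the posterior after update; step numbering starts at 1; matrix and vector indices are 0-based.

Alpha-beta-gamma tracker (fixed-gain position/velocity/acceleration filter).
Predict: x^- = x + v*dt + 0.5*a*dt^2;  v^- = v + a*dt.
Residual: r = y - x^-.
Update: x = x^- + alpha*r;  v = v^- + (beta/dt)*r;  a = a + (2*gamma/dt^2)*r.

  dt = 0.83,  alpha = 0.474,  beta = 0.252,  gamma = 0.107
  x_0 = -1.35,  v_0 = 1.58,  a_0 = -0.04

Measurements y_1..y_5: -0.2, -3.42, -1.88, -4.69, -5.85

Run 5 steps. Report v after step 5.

step 1: x_pred=-0.0524  r=-0.1476  x^+=-0.1224  v^+=1.5020  a^+=-0.0859
step 2: x_pred=1.0947  r=-4.5147  x^+=-1.0453  v^+=0.0600  a^+=-1.4883
step 3: x_pred=-1.5081  r=-0.3719  x^+=-1.6844  v^+=-1.2882  a^+=-1.6038
step 4: x_pred=-3.3061  r=-1.3839  x^+=-3.9620  v^+=-3.0396  a^+=-2.0337
step 5: x_pred=-7.1854  r=1.3354  x^+=-6.5524  v^+=-4.3221  a^+=-1.6189

v_post = -4.3221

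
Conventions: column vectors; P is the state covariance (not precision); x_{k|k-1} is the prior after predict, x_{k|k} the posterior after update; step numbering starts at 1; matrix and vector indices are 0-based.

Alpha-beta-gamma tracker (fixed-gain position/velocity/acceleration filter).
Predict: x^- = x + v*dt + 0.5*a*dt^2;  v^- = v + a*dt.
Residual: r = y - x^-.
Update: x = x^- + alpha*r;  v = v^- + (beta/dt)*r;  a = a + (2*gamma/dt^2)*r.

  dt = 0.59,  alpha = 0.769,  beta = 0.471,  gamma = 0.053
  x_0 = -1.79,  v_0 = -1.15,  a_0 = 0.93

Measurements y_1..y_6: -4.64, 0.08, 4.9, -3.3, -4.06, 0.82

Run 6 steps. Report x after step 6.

step 1: x_pred=-2.3066  r=-2.3334  x^+=-4.1010  v^+=-2.4640  a^+=0.2195
step 2: x_pred=-5.5166  r=5.5966  x^+=-1.2128  v^+=2.1332  a^+=1.9237
step 3: x_pred=0.3806  r=4.5194  x^+=3.8560  v^+=6.8760  a^+=3.2999
step 4: x_pred=8.4872  r=-11.7872  x^+=-0.5771  v^+=-0.5868  a^+=-0.2895
step 5: x_pred=-0.9738  r=-3.0862  x^+=-3.3471  v^+=-3.2214  a^+=-1.2292
step 6: x_pred=-5.4616  r=6.2816  x^+=-0.6311  v^+=1.0680  a^+=0.6836

x_post = -0.6311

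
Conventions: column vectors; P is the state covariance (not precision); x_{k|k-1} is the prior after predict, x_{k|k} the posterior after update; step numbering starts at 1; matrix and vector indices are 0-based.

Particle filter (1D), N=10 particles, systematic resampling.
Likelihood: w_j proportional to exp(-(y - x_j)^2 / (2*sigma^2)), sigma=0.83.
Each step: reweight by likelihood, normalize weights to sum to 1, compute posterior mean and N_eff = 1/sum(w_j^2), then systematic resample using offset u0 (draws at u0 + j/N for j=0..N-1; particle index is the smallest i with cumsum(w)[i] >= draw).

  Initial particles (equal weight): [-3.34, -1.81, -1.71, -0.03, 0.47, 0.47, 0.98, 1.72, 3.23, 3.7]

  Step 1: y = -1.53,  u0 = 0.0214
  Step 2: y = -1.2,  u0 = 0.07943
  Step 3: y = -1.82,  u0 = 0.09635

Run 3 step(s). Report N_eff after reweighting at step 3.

N_eff = 9.1875

step 1: w=[0.0398, 0.4054, 0.4192, 0.0838, 0.0235, 0.0235, 0.0044, 0.0002, 0.0000, 0.0000]  mean=-1.5593  Neff=2.8583  idx=[0, 1, 1, 1, 1, 2, 2, 2, 2, 3]
step 2: w=[0.0053, 0.1127, 0.1127, 0.1127, 0.1127, 0.1223, 0.1223, 0.1223, 0.1223, 0.0547]  mean=-1.6719  Neff=8.7989  idx=[1, 2, 3, 4, 5, 6, 6, 7, 8, 9]
step 3: w=[0.1104, 0.1104, 0.1104, 0.1104, 0.1095, 0.1095, 0.1095, 0.1095, 0.1095, 0.0108]  mean=-1.7360  Neff=9.1875  idx=[0, 1, 2, 3, 4, 5, 6, 7, 8, 9]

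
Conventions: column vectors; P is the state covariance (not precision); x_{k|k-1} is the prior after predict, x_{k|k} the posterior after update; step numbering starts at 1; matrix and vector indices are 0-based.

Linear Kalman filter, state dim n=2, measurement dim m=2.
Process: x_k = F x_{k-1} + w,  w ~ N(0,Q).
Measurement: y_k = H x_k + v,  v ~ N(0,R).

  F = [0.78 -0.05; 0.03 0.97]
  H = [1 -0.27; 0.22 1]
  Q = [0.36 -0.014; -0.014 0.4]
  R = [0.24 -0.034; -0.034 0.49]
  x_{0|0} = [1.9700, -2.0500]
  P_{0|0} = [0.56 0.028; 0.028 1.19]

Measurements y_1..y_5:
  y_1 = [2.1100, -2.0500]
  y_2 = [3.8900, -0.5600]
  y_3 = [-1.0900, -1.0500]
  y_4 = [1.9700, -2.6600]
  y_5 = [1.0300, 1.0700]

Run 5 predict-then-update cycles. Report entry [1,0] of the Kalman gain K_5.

K[1,0] = -0.1637

step 1: x^-=[1.6391, -1.9294]  P^-=[0.7015 -0.0375; -0.0375 1.5218]  S=[1.0727 -0.3258; -0.3258 2.0293]  K=[0.7158 0.1725; -0.2013 0.7136]  nu=[-0.0500, -0.4812]  x^+=[1.5203, -2.2627]  P^+=[0.1720 0.0224; 0.0224 0.3516]
step 2: x^-=[1.2989, -2.1492]  P^-=[0.4638 -0.0101; -0.0101 0.7322]  S=[0.7626 -0.1392; -0.1392 1.2402]  K=[0.6383 0.1457; -0.1685 0.5697]  nu=[2.0108, 1.3034]  x^+=[2.7724, -1.7456]  P^+=[0.1526 0.0161; 0.0161 0.2813]
step 3: x^-=[2.2498, -1.6100]  P^-=[0.4523 -0.0119; -0.0119 0.6658]  S=[0.7472 -0.1254; -0.1254 1.1724]  K=[0.6335 0.1425; -0.1645 0.5480]  nu=[-3.7745, 0.0651]  x^+=[-0.1321, -0.9535]  P^+=[0.1512 0.0150; 0.0150 0.2708]
step 4: x^-=[-0.0553, -0.9289]  P^-=[0.4515 -0.0123; -0.0123 0.6558]  S=[0.7460 -0.1233; -0.1233 1.1623]  K=[0.6332 0.1421; -0.1638 0.5446]  nu=[1.7745, -1.7189]  x^+=[0.8241, -2.1557]  P^+=[0.1511 0.0148; 0.0148 0.2691]
step 5: x^-=[0.7506, -2.0663]  P^-=[0.4515 -0.0123; -0.0123 0.6542]  S=[0.7458 -0.1229; -0.1229 1.1607]  K=[0.6332 0.1420; -0.1637 0.5440]  nu=[-0.2785, 2.9711]  x^+=[0.9962, -0.4044]  P^+=[0.1511 0.0148; 0.0148 0.2689]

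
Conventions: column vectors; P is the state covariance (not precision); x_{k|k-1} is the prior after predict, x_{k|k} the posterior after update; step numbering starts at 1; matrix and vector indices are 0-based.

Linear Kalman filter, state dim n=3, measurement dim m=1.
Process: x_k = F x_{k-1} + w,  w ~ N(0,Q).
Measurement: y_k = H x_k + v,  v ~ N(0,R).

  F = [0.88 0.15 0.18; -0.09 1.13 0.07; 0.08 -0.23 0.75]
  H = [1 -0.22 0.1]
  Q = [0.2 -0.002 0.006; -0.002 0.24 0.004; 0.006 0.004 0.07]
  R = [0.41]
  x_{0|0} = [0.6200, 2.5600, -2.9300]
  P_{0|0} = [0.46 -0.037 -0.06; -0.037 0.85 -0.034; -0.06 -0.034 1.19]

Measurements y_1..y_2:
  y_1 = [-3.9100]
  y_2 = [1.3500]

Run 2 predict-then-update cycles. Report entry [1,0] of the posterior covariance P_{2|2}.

P_post[1,0] = 0.4069

step 1: x^-=[0.4022, 2.6319, -2.7367]  P^-=[0.5833 0.0743 0.1339; 0.0743 1.3378 -0.1864; 0.1339 -0.1864 0.7932]  S=[1.0682]  K=[0.5433; -0.2234; 0.2380]  nu=[-3.4595]  x^+=[-1.4772, 3.4047, -3.5599]  P^+=[0.2680 0.2040 -0.0042; 0.2040 1.2845 -0.1296; -0.0042 -0.1296 0.7327]
step 2: x^-=[-1.4300, 3.7310, -3.5712]  P^-=[0.5057 0.3759 0.0286; 0.3759 1.8240 -0.3782; 0.0286 -0.3782 0.5885]  S=[0.8668]  K=[0.4913; -0.0729; 0.1968]  nu=[3.9580]  x^+=[0.5145, 3.4424, -2.7922]  P^+=[0.2965 0.4069 -0.0553; 0.4069 1.8194 -0.3657; -0.0553 -0.3657 0.5549]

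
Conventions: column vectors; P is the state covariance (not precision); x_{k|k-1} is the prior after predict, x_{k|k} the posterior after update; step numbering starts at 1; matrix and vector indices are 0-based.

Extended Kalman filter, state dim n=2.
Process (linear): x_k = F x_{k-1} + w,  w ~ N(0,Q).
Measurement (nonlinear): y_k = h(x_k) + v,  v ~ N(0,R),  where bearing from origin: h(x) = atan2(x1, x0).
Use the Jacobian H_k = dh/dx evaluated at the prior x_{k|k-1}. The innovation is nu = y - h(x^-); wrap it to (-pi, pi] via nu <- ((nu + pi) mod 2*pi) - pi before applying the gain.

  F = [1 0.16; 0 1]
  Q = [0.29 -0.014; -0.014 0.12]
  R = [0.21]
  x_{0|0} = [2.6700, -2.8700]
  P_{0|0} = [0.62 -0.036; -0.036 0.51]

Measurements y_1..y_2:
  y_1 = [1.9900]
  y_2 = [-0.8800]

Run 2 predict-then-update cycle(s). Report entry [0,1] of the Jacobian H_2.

H_jac[0,1] = 0.2086

step 1: x^-=[2.2108, -2.8700]  P^-=[0.9115 0.0316; 0.0316 0.6300]  H_jac=[0.2187 0.1684]  S=[0.2738]  K=[0.7475; 0.4128]  nu=[2.9044]  x^+=[4.3818, -1.6709]  P^+=[0.7586 -0.0529; -0.0529 0.5833]
step 2: x^-=[4.1144, -1.6709]  P^-=[1.0466 0.0264; 0.0264 0.7033]  H_jac=[0.0847 0.2086]  S=[0.2491]  K=[0.3782; 0.5982]  nu=[-0.4942]  x^+=[3.9275, -1.9666]  P^+=[1.0109 -0.0299; -0.0299 0.6142]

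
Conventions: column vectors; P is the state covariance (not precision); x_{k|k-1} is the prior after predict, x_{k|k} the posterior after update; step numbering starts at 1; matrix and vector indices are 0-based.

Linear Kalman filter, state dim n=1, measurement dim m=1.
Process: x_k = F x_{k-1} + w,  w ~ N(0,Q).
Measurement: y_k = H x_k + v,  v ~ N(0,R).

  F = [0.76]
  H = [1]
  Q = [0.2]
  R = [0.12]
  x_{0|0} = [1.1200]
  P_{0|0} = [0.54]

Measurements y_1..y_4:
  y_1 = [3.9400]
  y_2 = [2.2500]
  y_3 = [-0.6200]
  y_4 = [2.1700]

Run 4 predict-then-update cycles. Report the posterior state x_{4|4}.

step 1: x^-=[0.8512]  P^-=[0.5119]  S=[0.6319]  K=[0.8101]  nu=[3.0888]  x^+=[3.3534]  P^+=[0.0972]
step 2: x^-=[2.5486]  P^-=[0.2561]  S=[0.3761]  K=[0.6810]  nu=[-0.2986]  x^+=[2.3453]  P^+=[0.0817]
step 3: x^-=[1.7824]  P^-=[0.2472]  S=[0.3672]  K=[0.6732]  nu=[-2.4024]  x^+=[0.1651]  P^+=[0.0808]
step 4: x^-=[0.1255]  P^-=[0.2467]  S=[0.3667]  K=[0.6727]  nu=[2.0445]  x^+=[1.5009]  P^+=[0.0807]

x_post = [1.5009]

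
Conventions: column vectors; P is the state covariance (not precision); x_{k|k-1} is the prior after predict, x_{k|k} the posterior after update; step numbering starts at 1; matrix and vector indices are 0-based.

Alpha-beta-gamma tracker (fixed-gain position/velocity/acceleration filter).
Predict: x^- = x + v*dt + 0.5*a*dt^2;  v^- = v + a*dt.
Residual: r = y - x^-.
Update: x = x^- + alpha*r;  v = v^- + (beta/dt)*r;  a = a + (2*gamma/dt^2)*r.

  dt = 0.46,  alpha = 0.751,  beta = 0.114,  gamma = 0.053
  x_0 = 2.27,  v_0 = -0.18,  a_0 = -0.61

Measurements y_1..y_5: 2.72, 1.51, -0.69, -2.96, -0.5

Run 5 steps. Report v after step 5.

step 1: x_pred=2.1227  r=0.5973  x^+=2.5713  v^+=-0.3126  a^+=-0.3108
step 2: x_pred=2.3946  r=-0.8846  x^+=1.7303  v^+=-0.6747  a^+=-0.7539
step 3: x_pred=1.3401  r=-2.0301  x^+=-0.1845  v^+=-1.5247  a^+=-1.7709
step 4: x_pred=-1.0732  r=-1.8868  x^+=-2.4902  v^+=-2.8069  a^+=-2.7161
step 5: x_pred=-4.0687  r=3.5687  x^+=-1.3886  v^+=-3.1718  a^+=-0.9283

v_post = -3.1718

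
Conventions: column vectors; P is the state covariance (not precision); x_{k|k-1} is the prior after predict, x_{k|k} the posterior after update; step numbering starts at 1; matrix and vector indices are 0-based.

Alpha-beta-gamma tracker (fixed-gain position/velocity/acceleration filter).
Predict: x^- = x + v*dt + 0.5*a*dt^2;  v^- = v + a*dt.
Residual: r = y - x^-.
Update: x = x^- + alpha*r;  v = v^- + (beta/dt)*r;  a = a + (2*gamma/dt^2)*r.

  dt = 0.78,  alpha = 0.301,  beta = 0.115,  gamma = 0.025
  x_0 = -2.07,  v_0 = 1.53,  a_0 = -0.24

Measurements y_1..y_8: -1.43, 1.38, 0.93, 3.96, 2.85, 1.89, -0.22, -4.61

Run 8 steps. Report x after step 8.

step 1: x_pred=-0.9496  r=-0.4804  x^+=-1.0942  v^+=1.2720  a^+=-0.2795
step 2: x_pred=-0.1871  r=1.5671  x^+=0.2846  v^+=1.2850  a^+=-0.1507
step 3: x_pred=1.2411  r=-0.3111  x^+=1.1474  v^+=1.1216  a^+=-0.1763
step 4: x_pred=1.9687  r=1.9913  x^+=2.5681  v^+=1.2777  a^+=-0.0126
step 5: x_pred=3.5609  r=-0.7109  x^+=3.3469  v^+=1.1631  a^+=-0.0710
step 6: x_pred=4.2325  r=-2.3425  x^+=3.5274  v^+=0.7623  a^+=-0.2635
step 7: x_pred=4.0418  r=-4.2618  x^+=2.7590  v^+=-0.0716  a^+=-0.6138
step 8: x_pred=2.5165  r=-7.1265  x^+=0.3714  v^+=-1.6010  a^+=-1.1995

x_post = 0.3714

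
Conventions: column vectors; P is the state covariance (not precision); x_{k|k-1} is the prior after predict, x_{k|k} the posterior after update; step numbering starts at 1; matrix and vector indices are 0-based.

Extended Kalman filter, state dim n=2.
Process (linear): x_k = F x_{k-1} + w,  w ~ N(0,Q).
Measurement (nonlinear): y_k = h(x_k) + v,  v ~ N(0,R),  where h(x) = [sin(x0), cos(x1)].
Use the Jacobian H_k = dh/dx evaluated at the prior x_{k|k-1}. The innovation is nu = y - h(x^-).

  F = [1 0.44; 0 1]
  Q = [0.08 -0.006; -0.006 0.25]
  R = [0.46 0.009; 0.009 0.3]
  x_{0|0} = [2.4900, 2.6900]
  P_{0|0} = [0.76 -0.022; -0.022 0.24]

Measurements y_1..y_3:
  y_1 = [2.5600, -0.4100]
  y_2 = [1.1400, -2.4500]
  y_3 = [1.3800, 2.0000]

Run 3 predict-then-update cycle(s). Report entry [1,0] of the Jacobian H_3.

step 1: x^-=[3.6736, 2.6900]  P^-=[0.8671 0.0776; 0.0776 0.4900]  H_jac=[-0.8618 0.0000; 0.0000 -0.4364]  S=[1.1040 0.0382; 0.0382 0.3933]  K=[-0.6762 -0.0205; -0.0419 -0.5396]  nu=[3.0673, 0.4898]  x^+=[1.5896, 2.2972]  P^+=[0.3611 0.0280; 0.0280 0.3718]
step 2: x^-=[2.6003, 2.2972]  P^-=[0.5378 0.1856; 0.1856 0.6218]  H_jac=[-0.8571 0.0000; 0.0000 -0.7476]  S=[0.8550 0.1279; 0.1279 0.6475]  K=[-0.5224 -0.1111; -0.0810 -0.7019]  nu=[0.6248, -1.7858]  x^+=[2.4723, 3.5000]  P^+=[0.2816 0.0509; 0.0509 0.2826]
step 3: x^-=[4.0123, 3.5000]  P^-=[0.4610 0.1692; 0.1692 0.5326]  H_jac=[-0.6443 0.0000; 0.0000 0.3508]  S=[0.6514 -0.0292; -0.0292 0.3655]  K=[-0.4503 0.1264; -0.1450 0.4995]  nu=[2.1448, 2.9365]  x^+=[3.4175, 4.6560]  P^+=[0.3198 0.0965; 0.0965 0.4235]

H_jac[1,0] = 0.0000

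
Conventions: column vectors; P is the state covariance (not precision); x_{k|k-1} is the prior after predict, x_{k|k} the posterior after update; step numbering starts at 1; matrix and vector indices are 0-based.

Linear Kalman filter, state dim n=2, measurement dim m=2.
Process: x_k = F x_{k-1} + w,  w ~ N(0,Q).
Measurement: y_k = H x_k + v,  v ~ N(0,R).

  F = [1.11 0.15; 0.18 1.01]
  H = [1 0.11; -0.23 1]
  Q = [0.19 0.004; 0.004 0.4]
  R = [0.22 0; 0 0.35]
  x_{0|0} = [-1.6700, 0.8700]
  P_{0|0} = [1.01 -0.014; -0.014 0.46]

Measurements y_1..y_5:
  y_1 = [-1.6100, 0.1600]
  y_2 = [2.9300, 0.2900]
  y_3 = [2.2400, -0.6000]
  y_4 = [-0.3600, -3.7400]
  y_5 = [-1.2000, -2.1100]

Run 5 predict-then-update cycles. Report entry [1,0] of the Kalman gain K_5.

K[1,0] = 0.1815

step 1: x^-=[-1.7232, 0.5781]  P^-=[1.4401 0.2594; 0.2594 0.8969]  S=[1.7280 0.0203; 0.0203 1.2037]  K=[0.8508 -0.0740; 0.1991 0.6922]  nu=[0.0496, -0.8144]  x^+=[-1.6207, 0.0243]  P^+=[0.1853 0.0167; 0.0167 0.2461]
step 2: x^-=[-1.7954, -0.2672]  P^-=[0.4295 0.0975; 0.0975 0.6631]  S=[0.6789 0.0692; 0.0692 0.9910]  K=[0.6531 -0.0469; 0.1865 0.6335]  nu=[4.7548, 0.1443]  x^+=[1.3033, 0.7109]  P^+=[0.1419 0.0162; 0.0162 0.2255]
step 3: x^-=[1.5533, 0.9526]  P^-=[0.3753 0.0851; 0.0851 0.6405]  S=[0.6218 0.0671; 0.0671 0.9712]  K=[0.6234 -0.0443; 0.1826 0.6267]  nu=[0.5819, -1.1953]  x^+=[1.9690, 0.3097]  P^+=[0.1354 0.0156; 0.0156 0.2229]
step 4: x^-=[2.2321, 0.6672]  P^-=[0.3671 0.0828; 0.0828 0.6375]  S=[0.6130 0.0664; 0.0664 0.9688]  K=[0.6185 -0.0441; 0.1817 0.6259]  nu=[-2.6655, -3.8938]  x^+=[0.7552, -2.2542]  P^+=[0.1344 0.0155; 0.0155 0.2226]
step 5: x^-=[0.5002, -2.1408]  P^-=[0.3657 0.0823; 0.0823 0.6371]  S=[0.6115 0.0662; 0.0662 0.9686]  K=[0.6176 -0.0441; 0.1815 0.6258]  nu=[-1.4647, 0.1458]  x^+=[-0.4108, -2.3153]  P^+=[0.1342 0.0154; 0.0154 0.2226]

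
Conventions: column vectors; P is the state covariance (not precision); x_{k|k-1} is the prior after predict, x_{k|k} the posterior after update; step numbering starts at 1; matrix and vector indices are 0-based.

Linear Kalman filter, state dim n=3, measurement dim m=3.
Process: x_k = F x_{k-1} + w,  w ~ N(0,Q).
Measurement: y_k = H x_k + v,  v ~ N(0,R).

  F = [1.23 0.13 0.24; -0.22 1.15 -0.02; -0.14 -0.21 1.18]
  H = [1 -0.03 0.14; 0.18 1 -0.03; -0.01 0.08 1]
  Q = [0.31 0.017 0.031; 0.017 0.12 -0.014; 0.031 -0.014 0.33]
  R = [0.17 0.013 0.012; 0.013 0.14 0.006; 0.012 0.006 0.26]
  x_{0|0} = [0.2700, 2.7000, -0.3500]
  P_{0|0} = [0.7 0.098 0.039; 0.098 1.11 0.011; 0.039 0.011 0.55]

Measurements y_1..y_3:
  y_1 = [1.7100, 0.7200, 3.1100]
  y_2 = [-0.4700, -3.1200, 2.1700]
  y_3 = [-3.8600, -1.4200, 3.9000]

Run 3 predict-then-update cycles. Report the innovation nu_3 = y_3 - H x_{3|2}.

innov = [-4.4751, 0.7666, 0.7951]

step 1: x^-=[0.5991, 3.0526, -1.0178]  P^-=[1.4745 0.1267 0.0652; 0.1267 1.5723 -0.2798; 0.0652 -0.2798 1.1459]  S=[1.6814 0.3127 0.2345; 0.3127 1.8228 -0.1720; 0.2345 -0.1720 1.3699]  K=[0.8843 0.0528 -0.1005; -0.1484 0.9076 0.0261; 0.0460 -0.0983 0.7995]  nu=[1.3450, -2.4710, 3.8896]  x^+=[1.2671, 0.7116, 2.3967]  P^+=[0.1513 -0.0093 -0.0129; -0.0093 0.1270 0.0002; -0.0129 0.0002 0.2077]
step 2: x^-=[2.2262, 0.4917, 2.5013]  P^-=[0.5425 -0.0179 0.0445; -0.0179 0.2999 -0.0403; 0.0445 -0.0403 0.6314]  S=[0.7390 0.0753 0.1381; 0.0753 0.4536 -0.0221; 0.1381 -0.0221 0.8860]  K=[0.7524 0.0444 -0.0736; -0.1161 0.6769 0.0169; 0.0604 -0.0889 0.6968]  nu=[-3.0316, -3.9373, -0.3484]  x^+=[-0.2040, -1.8275, 2.4253]  P^+=[0.1285 -0.0078 -0.0079; -0.0078 0.0948 -0.0006; -0.0079 -0.0006 0.1813]
step 3: x^-=[0.0936, -2.1053, 3.2742]  P^-=[0.5092 -0.0149 0.0485; -0.0149 0.2555 -0.0351; 0.0485 -0.0351 0.5916]  S=[0.7058 0.0746 0.1370; 0.0746 0.4088 -0.0186; 0.1370 -0.0186 0.8468]  K=[0.7402 0.0462 -0.0689; -0.1095 0.6417 0.0146; 0.0644 -0.0887 0.6824]  nu=[-4.4751, 0.7666, 0.7951]  x^+=[-3.2384, -1.1116, 3.4605]  P^+=[0.1264 -0.0073 -0.0069; -0.0073 0.0898 -0.0009; -0.0069 -0.0009 0.1777]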